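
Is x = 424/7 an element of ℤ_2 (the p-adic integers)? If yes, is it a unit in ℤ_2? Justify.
x ∈ ℤ_2 but not a unit; v_2(x) = 3 > 0

ℤ_2 = {x ∈ ℚ_2 : v_2(x) ≥ 0} and ℤ_2^× = {x ∈ ℤ_2 : v_2(x) = 0}. Here v_2(424/7) = v_2(num) − v_2(den) = 3; compare against these criteria.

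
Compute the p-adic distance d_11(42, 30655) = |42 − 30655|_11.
d_11(42, 30655) = 1/1331

Step 1 — x − y = 42 − 30655 = -30613. Step 2 — v_11(-30613) = 3 (factor: -30613 = −(11^3 · 23); the sign does not affect v_p). Step 3 — |x − y|_11 = 11^{-3} = 1/1331.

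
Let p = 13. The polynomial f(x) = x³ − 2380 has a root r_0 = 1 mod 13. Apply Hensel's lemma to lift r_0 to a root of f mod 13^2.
r_1 = 118 (mod 169)

Hensel: r_{i+1} = r_i − f(r_i)/f′(r_i) mod 13^{i+2}, where f′(x) = 3x². Iterate:
  r_0 = 1 (mod 13)
  r_1 = 118 (mod 169)
Final: r = 118 with f(r) ≡ 0 mod 13^2.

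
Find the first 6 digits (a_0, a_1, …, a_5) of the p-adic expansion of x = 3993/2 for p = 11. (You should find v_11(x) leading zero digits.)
(a_0, …, a_5) = (0, 0, 0, 7, 5, 5)

v_11(3993/2) = 3, so a_0 = ... = a_2 = 0. Factor out: x = 11^3 · u with u = 3/2 a unit in ℤ_11. Expand u iteratively via a_{v+i} = u_i mod 11, u_{i+1} = (u_i − a_{v+i})/11:
  u_0 = 3/2;  a_3 = 7;  u_1 = (u_0 − 7)/11 = -1/2
  u_1 = -1/2;  a_4 = 5;  u_2 = (u_1 − 5)/11 = -1/2
  u_2 = -1/2;  a_5 = 5;  u_3 = (u_2 − 5)/11 = -1/2
Digits: (0, 0, 0, 7, 5, 5).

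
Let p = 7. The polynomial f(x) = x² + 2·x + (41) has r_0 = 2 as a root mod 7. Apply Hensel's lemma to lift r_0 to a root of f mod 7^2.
r_1 = 2 (mod 49)

Hensel: r_{i+1} = r_i − f(r_i)·(f′(r_i))^{-1} mod 7^{i+2}, f′(x) = 2x + 2. Iterate:
  r_0 = 2 (mod 7)
  r_1 = 2 (mod 49)
Final: r = 2 satisfies f(r) ≡ 0 mod 7^2.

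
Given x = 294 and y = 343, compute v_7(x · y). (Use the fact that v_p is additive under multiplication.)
v_7(100842) = 5

v_p(x) = 2 (factor: 294 = 7^2 · 6); v_p(y) = 3 (factor: 343 = 7^3 · 1). Additivity: v_p(xy) = v_p(x) + v_p(y) = 2 + 3 = 5. (Direct check: xy = 100842 = 7^5 · (6).)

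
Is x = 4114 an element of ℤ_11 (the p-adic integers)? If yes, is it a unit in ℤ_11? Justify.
x ∈ ℤ_11 but not a unit; v_11(x) = 2 > 0

ℤ_11 = {x ∈ ℚ_11 : v_11(x) ≥ 0} and ℤ_11^× = {x ∈ ℤ_11 : v_11(x) = 0}. Here v_11(4114) = v_11(num) − v_11(den) = 2; compare against these criteria.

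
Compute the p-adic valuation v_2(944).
v_2(944) = 4

v_2(n) is the largest exponent k such that 2^k divides n. Factor out: 944 = 2^4 · 59. (Sign doesn't affect v_p.) So v_2(944) = 4.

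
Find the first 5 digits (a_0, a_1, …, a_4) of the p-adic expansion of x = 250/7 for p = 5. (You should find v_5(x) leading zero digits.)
(a_0, …, a_4) = (0, 0, 0, 1, 2)

v_5(250/7) = 3, so a_0 = ... = a_2 = 0. Factor out: x = 5^3 · u with u = 2/7 a unit in ℤ_5. Expand u iteratively via a_{v+i} = u_i mod 5, u_{i+1} = (u_i − a_{v+i})/5:
  u_0 = 2/7;  a_3 = 1;  u_1 = (u_0 − 1)/5 = -1/7
  u_1 = -1/7;  a_4 = 2;  u_2 = (u_1 − 2)/5 = -3/7
Digits: (0, 0, 0, 1, 2).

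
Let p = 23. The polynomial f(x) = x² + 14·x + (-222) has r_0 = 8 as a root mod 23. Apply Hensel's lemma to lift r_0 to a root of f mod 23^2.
r_1 = 468 (mod 529)

Hensel: r_{i+1} = r_i − f(r_i)·(f′(r_i))^{-1} mod 23^{i+2}, f′(x) = 2x + 14. Iterate:
  r_0 = 8 (mod 23)
  r_1 = 468 (mod 529)
Final: r = 468 satisfies f(r) ≡ 0 mod 23^2.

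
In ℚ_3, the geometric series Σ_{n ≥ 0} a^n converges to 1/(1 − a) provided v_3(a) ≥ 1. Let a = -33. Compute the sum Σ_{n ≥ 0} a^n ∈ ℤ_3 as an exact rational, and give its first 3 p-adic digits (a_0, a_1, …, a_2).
Σ a^n = 1/(1 − a) = 1/34;  first 3 digits = (1, 1, 0)

v_3(a) = 1 ≥ 1, so the series converges in ℤ_3 to 1/(1 − a) = 1/(1 − (-33)) = 1/34. Expand this rational in ℤ_3: compute digits iteratively via d_i = x_i mod 3, x_{i+1} = (x_i − d_i)/3. The first 3 digits are (1, 1, 0).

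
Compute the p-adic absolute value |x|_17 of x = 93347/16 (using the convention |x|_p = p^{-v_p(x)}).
|93347/16|_17 = 1/4913

Step 1 — compute v_17(x) by factoring powers of 17 out of the numerator and denominator: v_17(93347/16) = 3. Step 2 — apply |x|_p = p^{-v_p(x)} = 17^{-3} = 1/4913.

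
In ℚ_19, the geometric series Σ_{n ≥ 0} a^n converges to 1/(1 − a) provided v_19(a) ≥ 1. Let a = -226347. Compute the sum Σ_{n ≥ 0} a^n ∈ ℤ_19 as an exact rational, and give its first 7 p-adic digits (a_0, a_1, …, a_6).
Σ a^n = 1/(1 − a) = 1/226348;  first 7 digits = (1, 0, 0, 5, 17, 18, 5)

v_19(a) = 3 ≥ 1, so the series converges in ℤ_19 to 1/(1 − a) = 1/(1 − (-226347)) = 1/226348. Expand this rational in ℤ_19: compute digits iteratively via d_i = x_i mod 19, x_{i+1} = (x_i − d_i)/19. The first 7 digits are (1, 0, 0, 5, 17, 18, 5).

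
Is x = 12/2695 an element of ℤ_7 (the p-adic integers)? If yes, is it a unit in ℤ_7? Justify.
x ∉ ℤ_7 (v_7(x) = -2 < 0)

ℤ_7 = {x ∈ ℚ_7 : v_7(x) ≥ 0} and ℤ_7^× = {x ∈ ℤ_7 : v_7(x) = 0}. Here v_7(12/2695) = v_7(num) − v_7(den) = -2; compare against these criteria.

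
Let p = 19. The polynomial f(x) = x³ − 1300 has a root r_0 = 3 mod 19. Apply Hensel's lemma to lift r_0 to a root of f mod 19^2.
r_1 = 117 (mod 361)

Hensel: r_{i+1} = r_i − f(r_i)/f′(r_i) mod 19^{i+2}, where f′(x) = 3x². Iterate:
  r_0 = 3 (mod 19)
  r_1 = 117 (mod 361)
Final: r = 117 with f(r) ≡ 0 mod 19^2.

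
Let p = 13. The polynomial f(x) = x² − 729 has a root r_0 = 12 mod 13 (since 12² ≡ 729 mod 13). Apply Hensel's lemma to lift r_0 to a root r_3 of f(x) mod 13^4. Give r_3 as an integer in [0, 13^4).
r_3 = 28534 (mod 28561)

Hensel's recurrence: r_{i+1} = r_i − f(r_i)·(f′(r_i))^{-1} mod 13^{i+2}, with f′(x) = 2x. Iterate:
  r_0 = 12 (mod 13)
  r_1 = 142 (mod 169)
  r_2 = 2170 (mod 2197)
  r_3 = 28534 (mod 28561)
Final: r_3 = 28534, and one checks f(r_3) ≡ 0 mod 13^4.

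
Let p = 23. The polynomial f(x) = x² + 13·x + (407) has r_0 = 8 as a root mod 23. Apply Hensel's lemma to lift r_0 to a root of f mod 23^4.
r_3 = 65949 (mod 279841)

Hensel: r_{i+1} = r_i − f(r_i)·(f′(r_i))^{-1} mod 23^{i+2}, f′(x) = 2x + 13. Iterate:
  r_0 = 8 (mod 23)
  r_1 = 353 (mod 529)
  r_2 = 5114 (mod 12167)
  r_3 = 65949 (mod 279841)
Final: r = 65949 satisfies f(r) ≡ 0 mod 23^4.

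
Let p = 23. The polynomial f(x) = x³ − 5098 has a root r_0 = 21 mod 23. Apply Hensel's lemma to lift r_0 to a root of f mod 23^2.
r_1 = 159 (mod 529)

Hensel: r_{i+1} = r_i − f(r_i)/f′(r_i) mod 23^{i+2}, where f′(x) = 3x². Iterate:
  r_0 = 21 (mod 23)
  r_1 = 159 (mod 529)
Final: r = 159 with f(r) ≡ 0 mod 23^2.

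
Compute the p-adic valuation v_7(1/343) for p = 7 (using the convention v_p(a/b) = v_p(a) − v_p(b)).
v_7(1/343) = -3

Factor powers of 7 from the numerator and denominator of the reduced fraction: 1 = 7^0 · 1 and 343 = 7^3 · 1. Apply v_p(a/b) = v_p(a) − v_p(b): v_7(1/343) = 0 − 3 = -3.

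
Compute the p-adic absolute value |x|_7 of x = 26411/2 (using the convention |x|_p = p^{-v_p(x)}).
|26411/2|_7 = 1/2401

Step 1 — compute v_7(x) by factoring powers of 7 out of the numerator and denominator: v_7(26411/2) = 4. Step 2 — apply |x|_p = p^{-v_p(x)} = 7^{-4} = 1/2401.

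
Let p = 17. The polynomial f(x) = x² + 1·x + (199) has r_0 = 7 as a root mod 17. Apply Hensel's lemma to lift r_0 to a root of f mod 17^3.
r_2 = 2591 (mod 4913)

Hensel: r_{i+1} = r_i − f(r_i)·(f′(r_i))^{-1} mod 17^{i+2}, f′(x) = 2x + 1. Iterate:
  r_0 = 7 (mod 17)
  r_1 = 279 (mod 289)
  r_2 = 2591 (mod 4913)
Final: r = 2591 satisfies f(r) ≡ 0 mod 17^3.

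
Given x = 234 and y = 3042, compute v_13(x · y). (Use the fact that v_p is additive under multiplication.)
v_13(711828) = 3

v_p(x) = 1 (factor: 234 = 13^1 · 18); v_p(y) = 2 (factor: 3042 = 13^2 · 18). Additivity: v_p(xy) = v_p(x) + v_p(y) = 1 + 2 = 3. (Direct check: xy = 711828 = 13^3 · (324).)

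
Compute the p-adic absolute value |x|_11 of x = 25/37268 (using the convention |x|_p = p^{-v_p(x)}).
|25/37268|_11 = 1331

Step 1 — compute v_11(x) by factoring powers of 11 out of the numerator and denominator: v_11(25/37268) = -3. Step 2 — apply |x|_p = p^{-v_p(x)} = 11^{3} = 1331.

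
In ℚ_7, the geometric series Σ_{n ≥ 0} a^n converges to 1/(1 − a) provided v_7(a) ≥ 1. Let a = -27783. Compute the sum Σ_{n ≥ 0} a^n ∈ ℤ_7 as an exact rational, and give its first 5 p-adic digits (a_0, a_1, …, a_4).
Σ a^n = 1/(1 − a) = 1/27784;  first 5 digits = (1, 0, 0, 3, 2)

v_7(a) = 3 ≥ 1, so the series converges in ℤ_7 to 1/(1 − a) = 1/(1 − (-27783)) = 1/27784. Expand this rational in ℤ_7: compute digits iteratively via d_i = x_i mod 7, x_{i+1} = (x_i − d_i)/7. The first 5 digits are (1, 0, 0, 3, 2).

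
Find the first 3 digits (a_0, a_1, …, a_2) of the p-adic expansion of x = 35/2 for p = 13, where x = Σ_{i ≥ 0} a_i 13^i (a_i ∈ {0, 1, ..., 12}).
(a_0, …, a_2) = (11, 7, 6)

v_13(35/2) = 0 (numerator and denominator both coprime to 13), so x ∈ ℤ_13^×. Compute digits iteratively via a_i = x_i mod 13, x_{i+1} = (x_i − a_i)/13, with x_0 = x:
  x_0 = 35/2;  a_0 = 11;  x_1 = (x_0 − 11)/13 = 1/2
  x_1 = 1/2;  a_1 = 7;  x_2 = (x_1 − 7)/13 = -1/2
  x_2 = -1/2;  a_2 = 6;  x_3 = (x_2 − 6)/13 = -1/2
Digits: (11, 7, 6).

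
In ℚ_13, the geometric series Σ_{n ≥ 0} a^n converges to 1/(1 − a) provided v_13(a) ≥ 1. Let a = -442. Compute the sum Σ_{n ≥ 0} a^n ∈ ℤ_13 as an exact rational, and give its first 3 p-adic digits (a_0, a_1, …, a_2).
Σ a^n = 1/(1 − a) = 1/443;  first 3 digits = (1, 5, 9)

v_13(a) = 1 ≥ 1, so the series converges in ℤ_13 to 1/(1 − a) = 1/(1 − (-442)) = 1/443. Expand this rational in ℤ_13: compute digits iteratively via d_i = x_i mod 13, x_{i+1} = (x_i − d_i)/13. The first 3 digits are (1, 5, 9).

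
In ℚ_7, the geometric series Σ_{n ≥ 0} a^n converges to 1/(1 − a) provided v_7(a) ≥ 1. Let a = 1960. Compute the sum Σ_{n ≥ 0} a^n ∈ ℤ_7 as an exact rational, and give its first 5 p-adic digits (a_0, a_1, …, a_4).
Σ a^n = 1/(1 − a) = -1/1959;  first 5 digits = (1, 0, 5, 5, 4)

v_7(a) = 2 ≥ 1, so the series converges in ℤ_7 to 1/(1 − a) = 1/(1 − 1960) = -1/1959. Expand this rational in ℤ_7: compute digits iteratively via d_i = x_i mod 7, x_{i+1} = (x_i − d_i)/7. The first 5 digits are (1, 0, 5, 5, 4).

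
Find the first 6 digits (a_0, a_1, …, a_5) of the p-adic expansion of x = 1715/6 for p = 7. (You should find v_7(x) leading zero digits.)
(a_0, …, a_5) = (0, 0, 0, 2, 1, 1)

v_7(1715/6) = 3, so a_0 = ... = a_2 = 0. Factor out: x = 7^3 · u with u = 5/6 a unit in ℤ_7. Expand u iteratively via a_{v+i} = u_i mod 7, u_{i+1} = (u_i − a_{v+i})/7:
  u_0 = 5/6;  a_3 = 2;  u_1 = (u_0 − 2)/7 = -1/6
  u_1 = -1/6;  a_4 = 1;  u_2 = (u_1 − 1)/7 = -1/6
  u_2 = -1/6;  a_5 = 1;  u_3 = (u_2 − 1)/7 = -1/6
Digits: (0, 0, 0, 2, 1, 1).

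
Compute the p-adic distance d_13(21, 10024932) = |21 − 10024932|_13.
d_13(21, 10024932) = 1/371293

Step 1 — x − y = 21 − 10024932 = -10024911. Step 2 — v_13(-10024911) = 5 (factor: -10024911 = −(13^5 · 27); the sign does not affect v_p). Step 3 — |x − y|_13 = 13^{-5} = 1/371293.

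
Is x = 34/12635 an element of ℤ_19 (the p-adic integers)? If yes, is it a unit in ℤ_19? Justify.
x ∉ ℤ_19 (v_19(x) = -2 < 0)

ℤ_19 = {x ∈ ℚ_19 : v_19(x) ≥ 0} and ℤ_19^× = {x ∈ ℤ_19 : v_19(x) = 0}. Here v_19(34/12635) = v_19(num) − v_19(den) = -2; compare against these criteria.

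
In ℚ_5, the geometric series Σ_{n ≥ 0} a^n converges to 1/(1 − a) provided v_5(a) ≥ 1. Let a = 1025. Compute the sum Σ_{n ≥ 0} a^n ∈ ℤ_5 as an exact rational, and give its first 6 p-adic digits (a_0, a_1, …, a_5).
Σ a^n = 1/(1 − a) = -1/1024;  first 6 digits = (1, 0, 1, 3, 2, 1)

v_5(a) = 2 ≥ 1, so the series converges in ℤ_5 to 1/(1 − a) = 1/(1 − 1025) = -1/1024. Expand this rational in ℤ_5: compute digits iteratively via d_i = x_i mod 5, x_{i+1} = (x_i − d_i)/5. The first 6 digits are (1, 0, 1, 3, 2, 1).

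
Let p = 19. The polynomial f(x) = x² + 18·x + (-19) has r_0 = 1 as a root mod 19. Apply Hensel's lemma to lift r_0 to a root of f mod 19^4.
r_3 = 1 (mod 130321)

Hensel: r_{i+1} = r_i − f(r_i)·(f′(r_i))^{-1} mod 19^{i+2}, f′(x) = 2x + 18. Iterate:
  r_0 = 1 (mod 19)
  r_1 = 1 (mod 361)
  r_2 = 1 (mod 6859)
  r_3 = 1 (mod 130321)
Final: r = 1 satisfies f(r) ≡ 0 mod 19^4.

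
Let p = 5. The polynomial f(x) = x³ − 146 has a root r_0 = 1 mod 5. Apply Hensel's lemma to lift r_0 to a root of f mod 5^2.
r_1 = 16 (mod 25)

Hensel: r_{i+1} = r_i − f(r_i)/f′(r_i) mod 5^{i+2}, where f′(x) = 3x². Iterate:
  r_0 = 1 (mod 5)
  r_1 = 16 (mod 25)
Final: r = 16 with f(r) ≡ 0 mod 5^2.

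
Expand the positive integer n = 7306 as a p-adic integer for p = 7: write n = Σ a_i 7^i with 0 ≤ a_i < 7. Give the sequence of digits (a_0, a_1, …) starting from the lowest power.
(a_0, a_1, …) = (5, 0, 2, 0, 3)

Repeated division by 7 gives the digits low-to-high: 7306 = 5 + 2·7^2 + 3·7^4. Digit sequence: (5, 0, 2, 0, 3).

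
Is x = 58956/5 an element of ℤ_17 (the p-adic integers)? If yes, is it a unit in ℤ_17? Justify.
x ∈ ℤ_17 but not a unit; v_17(x) = 3 > 0

ℤ_17 = {x ∈ ℚ_17 : v_17(x) ≥ 0} and ℤ_17^× = {x ∈ ℤ_17 : v_17(x) = 0}. Here v_17(58956/5) = v_17(num) − v_17(den) = 3; compare against these criteria.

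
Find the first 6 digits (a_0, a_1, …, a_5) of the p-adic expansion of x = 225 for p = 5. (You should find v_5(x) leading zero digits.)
(a_0, …, a_5) = (0, 0, 4, 1, 0, 0)

v_5(225) = 2, so a_0 = ... = a_1 = 0. Factor out: x = 5^2 · u with u = 9 a unit in ℤ_5. Expand u iteratively via a_{v+i} = u_i mod 5, u_{i+1} = (u_i − a_{v+i})/5:
  u_0 = 9;  a_2 = 4;  u_1 = (u_0 − 4)/5 = 1
  u_1 = 1;  a_3 = 1;  u_2 = (u_1 − 1)/5 = 0
  u_2 = 0;  a_4 = 0;  u_3 = (u_2 − 0)/5 = 0
  u_3 = 0;  a_5 = 0;  u_4 = (u_3 − 0)/5 = 0
Digits: (0, 0, 4, 1, 0, 0).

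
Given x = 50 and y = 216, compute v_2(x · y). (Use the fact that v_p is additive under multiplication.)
v_2(10800) = 4

v_p(x) = 1 (factor: 50 = 2^1 · 25); v_p(y) = 3 (factor: 216 = 2^3 · 27). Additivity: v_p(xy) = v_p(x) + v_p(y) = 1 + 3 = 4. (Direct check: xy = 10800 = 2^4 · (675).)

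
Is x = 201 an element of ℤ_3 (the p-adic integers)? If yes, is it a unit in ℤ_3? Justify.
x ∈ ℤ_3 but not a unit; v_3(x) = 1 > 0

ℤ_3 = {x ∈ ℚ_3 : v_3(x) ≥ 0} and ℤ_3^× = {x ∈ ℤ_3 : v_3(x) = 0}. Here v_3(201) = v_3(num) − v_3(den) = 1; compare against these criteria.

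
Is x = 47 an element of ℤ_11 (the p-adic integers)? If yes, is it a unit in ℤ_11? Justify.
x ∈ ℤ_11^× (unit); v_11(x) = 0

ℤ_11 = {x ∈ ℚ_11 : v_11(x) ≥ 0} and ℤ_11^× = {x ∈ ℤ_11 : v_11(x) = 0}. Here v_11(47) = v_11(num) − v_11(den) = 0; compare against these criteria.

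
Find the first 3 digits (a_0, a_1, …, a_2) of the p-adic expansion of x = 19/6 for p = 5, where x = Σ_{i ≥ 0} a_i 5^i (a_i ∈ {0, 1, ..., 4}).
(a_0, …, a_2) = (4, 4, 0)

v_5(19/6) = 0 (numerator and denominator both coprime to 5), so x ∈ ℤ_5^×. Compute digits iteratively via a_i = x_i mod 5, x_{i+1} = (x_i − a_i)/5, with x_0 = x:
  x_0 = 19/6;  a_0 = 4;  x_1 = (x_0 − 4)/5 = -1/6
  x_1 = -1/6;  a_1 = 4;  x_2 = (x_1 − 4)/5 = -5/6
  x_2 = -5/6;  a_2 = 0;  x_3 = (x_2 − 0)/5 = -1/6
Digits: (4, 4, 0).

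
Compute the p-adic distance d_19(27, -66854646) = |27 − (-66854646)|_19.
d_19(27, -66854646) = 1/2476099

Step 1 — x − y = 27 − (-66854646) = 66854673. Step 2 — v_19(66854673) = 5 (factor: 66854673 = (19^5 · 27); the sign does not affect v_p). Step 3 — |x − y|_19 = 19^{-5} = 1/2476099.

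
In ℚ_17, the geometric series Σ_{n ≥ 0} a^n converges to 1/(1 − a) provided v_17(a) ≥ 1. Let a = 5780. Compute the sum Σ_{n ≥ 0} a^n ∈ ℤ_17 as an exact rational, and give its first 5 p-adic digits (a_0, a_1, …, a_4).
Σ a^n = 1/(1 − a) = -1/5779;  first 5 digits = (1, 0, 3, 1, 9)

v_17(a) = 2 ≥ 1, so the series converges in ℤ_17 to 1/(1 − a) = 1/(1 − 5780) = -1/5779. Expand this rational in ℤ_17: compute digits iteratively via d_i = x_i mod 17, x_{i+1} = (x_i − d_i)/17. The first 5 digits are (1, 0, 3, 1, 9).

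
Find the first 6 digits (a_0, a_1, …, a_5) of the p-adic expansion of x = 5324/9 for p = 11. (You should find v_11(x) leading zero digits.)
(a_0, …, a_5) = (0, 0, 0, 9, 9, 4)

v_11(5324/9) = 3, so a_0 = ... = a_2 = 0. Factor out: x = 11^3 · u with u = 4/9 a unit in ℤ_11. Expand u iteratively via a_{v+i} = u_i mod 11, u_{i+1} = (u_i − a_{v+i})/11:
  u_0 = 4/9;  a_3 = 9;  u_1 = (u_0 − 9)/11 = -7/9
  u_1 = -7/9;  a_4 = 9;  u_2 = (u_1 − 9)/11 = -8/9
  u_2 = -8/9;  a_5 = 4;  u_3 = (u_2 − 4)/11 = -4/9
Digits: (0, 0, 0, 9, 9, 4).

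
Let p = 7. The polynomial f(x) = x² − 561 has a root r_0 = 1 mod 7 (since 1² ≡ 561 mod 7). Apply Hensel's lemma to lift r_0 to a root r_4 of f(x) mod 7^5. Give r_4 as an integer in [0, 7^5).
r_4 = 5328 (mod 16807)

Hensel's recurrence: r_{i+1} = r_i − f(r_i)·(f′(r_i))^{-1} mod 7^{i+2}, with f′(x) = 2x. Iterate:
  r_0 = 1 (mod 7)
  r_1 = 36 (mod 49)
  r_2 = 183 (mod 343)
  r_3 = 526 (mod 2401)
  r_4 = 5328 (mod 16807)
Final: r_4 = 5328, and one checks f(r_4) ≡ 0 mod 7^5.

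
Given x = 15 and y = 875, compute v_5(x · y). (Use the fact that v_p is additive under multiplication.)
v_5(13125) = 4

v_p(x) = 1 (factor: 15 = 5^1 · 3); v_p(y) = 3 (factor: 875 = 5^3 · 7). Additivity: v_p(xy) = v_p(x) + v_p(y) = 1 + 3 = 4. (Direct check: xy = 13125 = 5^4 · (21).)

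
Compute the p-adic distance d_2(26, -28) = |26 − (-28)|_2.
d_2(26, -28) = 1/2

Step 1 — x − y = 26 − (-28) = 54. Step 2 — v_2(54) = 1 (factor: 54 = (2^1 · 27); the sign does not affect v_p). Step 3 — |x − y|_2 = 2^{-1} = 1/2.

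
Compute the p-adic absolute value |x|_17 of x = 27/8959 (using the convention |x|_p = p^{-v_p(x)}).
|27/8959|_17 = 289

Step 1 — compute v_17(x) by factoring powers of 17 out of the numerator and denominator: v_17(27/8959) = -2. Step 2 — apply |x|_p = p^{-v_p(x)} = 17^{2} = 289.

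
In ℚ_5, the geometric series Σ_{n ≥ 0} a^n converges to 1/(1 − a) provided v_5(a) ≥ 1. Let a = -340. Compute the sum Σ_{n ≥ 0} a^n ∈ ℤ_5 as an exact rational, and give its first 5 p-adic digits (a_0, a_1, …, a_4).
Σ a^n = 1/(1 − a) = 1/341;  first 5 digits = (1, 2, 0, 0, 4)

v_5(a) = 1 ≥ 1, so the series converges in ℤ_5 to 1/(1 − a) = 1/(1 − (-340)) = 1/341. Expand this rational in ℤ_5: compute digits iteratively via d_i = x_i mod 5, x_{i+1} = (x_i − d_i)/5. The first 5 digits are (1, 2, 0, 0, 4).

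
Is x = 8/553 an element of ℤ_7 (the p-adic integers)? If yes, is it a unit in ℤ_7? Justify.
x ∉ ℤ_7 (v_7(x) = -1 < 0)

ℤ_7 = {x ∈ ℚ_7 : v_7(x) ≥ 0} and ℤ_7^× = {x ∈ ℤ_7 : v_7(x) = 0}. Here v_7(8/553) = v_7(num) − v_7(den) = -1; compare against these criteria.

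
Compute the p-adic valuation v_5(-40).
v_5(-40) = 1

v_5(n) is the largest exponent k such that 5^k divides n. Factor out: -40 = -5^1 · 8. (Sign doesn't affect v_p.) So v_5(-40) = 1.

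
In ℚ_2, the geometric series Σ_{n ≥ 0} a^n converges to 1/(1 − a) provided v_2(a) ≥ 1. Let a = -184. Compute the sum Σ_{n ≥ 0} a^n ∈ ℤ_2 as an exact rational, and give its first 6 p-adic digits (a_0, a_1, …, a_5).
Σ a^n = 1/(1 − a) = 1/185;  first 6 digits = (1, 0, 0, 1, 0, 0)

v_2(a) = 3 ≥ 1, so the series converges in ℤ_2 to 1/(1 − a) = 1/(1 − (-184)) = 1/185. Expand this rational in ℤ_2: compute digits iteratively via d_i = x_i mod 2, x_{i+1} = (x_i − d_i)/2. The first 6 digits are (1, 0, 0, 1, 0, 0).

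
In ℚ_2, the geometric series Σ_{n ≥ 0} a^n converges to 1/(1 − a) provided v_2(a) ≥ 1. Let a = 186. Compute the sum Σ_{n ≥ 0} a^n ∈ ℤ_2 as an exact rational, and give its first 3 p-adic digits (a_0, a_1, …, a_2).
Σ a^n = 1/(1 − a) = -1/185;  first 3 digits = (1, 1, 1)

v_2(a) = 1 ≥ 1, so the series converges in ℤ_2 to 1/(1 − a) = 1/(1 − 186) = -1/185. Expand this rational in ℤ_2: compute digits iteratively via d_i = x_i mod 2, x_{i+1} = (x_i − d_i)/2. The first 3 digits are (1, 1, 1).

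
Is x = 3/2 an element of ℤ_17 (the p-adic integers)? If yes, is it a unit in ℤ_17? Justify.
x ∈ ℤ_17^× (unit); v_17(x) = 0

ℤ_17 = {x ∈ ℚ_17 : v_17(x) ≥ 0} and ℤ_17^× = {x ∈ ℤ_17 : v_17(x) = 0}. Here v_17(3/2) = v_17(num) − v_17(den) = 0; compare against these criteria.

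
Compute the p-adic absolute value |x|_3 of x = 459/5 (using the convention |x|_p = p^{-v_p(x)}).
|459/5|_3 = 1/27

Step 1 — compute v_3(x) by factoring powers of 3 out of the numerator and denominator: v_3(459/5) = 3. Step 2 — apply |x|_p = p^{-v_p(x)} = 3^{-3} = 1/27.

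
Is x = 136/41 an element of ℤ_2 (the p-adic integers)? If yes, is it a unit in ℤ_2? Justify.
x ∈ ℤ_2 but not a unit; v_2(x) = 3 > 0

ℤ_2 = {x ∈ ℚ_2 : v_2(x) ≥ 0} and ℤ_2^× = {x ∈ ℤ_2 : v_2(x) = 0}. Here v_2(136/41) = v_2(num) − v_2(den) = 3; compare against these criteria.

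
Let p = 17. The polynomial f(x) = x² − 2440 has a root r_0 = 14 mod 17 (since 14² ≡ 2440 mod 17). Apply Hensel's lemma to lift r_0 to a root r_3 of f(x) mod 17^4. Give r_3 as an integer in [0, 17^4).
r_3 = 32297 (mod 83521)

Hensel's recurrence: r_{i+1} = r_i − f(r_i)·(f′(r_i))^{-1} mod 17^{i+2}, with f′(x) = 2x. Iterate:
  r_0 = 14 (mod 17)
  r_1 = 218 (mod 289)
  r_2 = 2819 (mod 4913)
  r_3 = 32297 (mod 83521)
Final: r_3 = 32297, and one checks f(r_3) ≡ 0 mod 17^4.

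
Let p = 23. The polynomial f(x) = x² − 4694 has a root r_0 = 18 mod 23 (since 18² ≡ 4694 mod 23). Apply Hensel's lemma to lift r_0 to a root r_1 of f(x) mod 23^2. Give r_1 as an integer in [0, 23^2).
r_1 = 110 (mod 529)

Hensel's recurrence: r_{i+1} = r_i − f(r_i)·(f′(r_i))^{-1} mod 23^{i+2}, with f′(x) = 2x. Iterate:
  r_0 = 18 (mod 23)
  r_1 = 110 (mod 529)
Final: r_1 = 110, and one checks f(r_1) ≡ 0 mod 23^2.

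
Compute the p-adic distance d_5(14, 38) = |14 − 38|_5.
d_5(14, 38) = 1

Step 1 — x − y = 14 − 38 = -24. Step 2 — v_5(-24) = 0 (factor: -24 = −(5^0 · 24); the sign does not affect v_p). Step 3 — |x − y|_5 = 5^{0} = 1.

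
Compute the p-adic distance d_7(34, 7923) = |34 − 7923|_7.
d_7(34, 7923) = 1/343

Step 1 — x − y = 34 − 7923 = -7889. Step 2 — v_7(-7889) = 3 (factor: -7889 = −(7^3 · 23); the sign does not affect v_p). Step 3 — |x − y|_7 = 7^{-3} = 1/343.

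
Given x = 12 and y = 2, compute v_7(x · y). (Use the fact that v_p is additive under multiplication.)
v_7(24) = 0

v_p(x) = 0 (factor: 12 = 7^0 · 12); v_p(y) = 0 (factor: 2 = 7^0 · 2). Additivity: v_p(xy) = v_p(x) + v_p(y) = 0 + 0 = 0. (Direct check: xy = 24 = 7^0 · (24).)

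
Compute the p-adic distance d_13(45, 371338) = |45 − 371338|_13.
d_13(45, 371338) = 1/371293

Step 1 — x − y = 45 − 371338 = -371293. Step 2 — v_13(-371293) = 5 (factor: -371293 = −(13^5 · 1); the sign does not affect v_p). Step 3 — |x − y|_13 = 13^{-5} = 1/371293.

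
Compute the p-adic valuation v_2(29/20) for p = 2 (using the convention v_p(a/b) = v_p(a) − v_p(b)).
v_2(29/20) = -2

Factor powers of 2 from the numerator and denominator of the reduced fraction: 29 = 2^0 · 29 and 20 = 2^2 · 5. Apply v_p(a/b) = v_p(a) − v_p(b): v_2(29/20) = 0 − 2 = -2.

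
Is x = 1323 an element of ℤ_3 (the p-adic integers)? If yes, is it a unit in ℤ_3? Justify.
x ∈ ℤ_3 but not a unit; v_3(x) = 3 > 0

ℤ_3 = {x ∈ ℚ_3 : v_3(x) ≥ 0} and ℤ_3^× = {x ∈ ℤ_3 : v_3(x) = 0}. Here v_3(1323) = v_3(num) − v_3(den) = 3; compare against these criteria.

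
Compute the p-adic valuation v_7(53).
v_7(53) = 0

v_7(n) is the largest exponent k such that 7^k divides n. Factor out: 53 = 7^0 · 53. (Sign doesn't affect v_p.) So v_7(53) = 0.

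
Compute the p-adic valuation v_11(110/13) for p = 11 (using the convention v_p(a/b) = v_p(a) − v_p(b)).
v_11(110/13) = 1

Factor powers of 11 from the numerator and denominator of the reduced fraction: 110 = 11^1 · 10 and 13 = 11^0 · 13. Apply v_p(a/b) = v_p(a) − v_p(b): v_11(110/13) = 1 − 0 = 1.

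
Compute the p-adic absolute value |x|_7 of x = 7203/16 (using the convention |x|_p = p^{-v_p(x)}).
|7203/16|_7 = 1/2401

Step 1 — compute v_7(x) by factoring powers of 7 out of the numerator and denominator: v_7(7203/16) = 4. Step 2 — apply |x|_p = p^{-v_p(x)} = 7^{-4} = 1/2401.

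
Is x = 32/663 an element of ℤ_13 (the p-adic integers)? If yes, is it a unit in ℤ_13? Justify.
x ∉ ℤ_13 (v_13(x) = -1 < 0)

ℤ_13 = {x ∈ ℚ_13 : v_13(x) ≥ 0} and ℤ_13^× = {x ∈ ℤ_13 : v_13(x) = 0}. Here v_13(32/663) = v_13(num) − v_13(den) = -1; compare against these criteria.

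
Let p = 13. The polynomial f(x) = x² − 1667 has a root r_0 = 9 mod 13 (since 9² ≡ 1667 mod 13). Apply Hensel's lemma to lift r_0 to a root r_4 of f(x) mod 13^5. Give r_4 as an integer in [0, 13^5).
r_4 = 200625 (mod 371293)

Hensel's recurrence: r_{i+1} = r_i − f(r_i)·(f′(r_i))^{-1} mod 13^{i+2}, with f′(x) = 2x. Iterate:
  r_0 = 9 (mod 13)
  r_1 = 22 (mod 169)
  r_2 = 698 (mod 2197)
  r_3 = 698 (mod 28561)
  r_4 = 200625 (mod 371293)
Final: r_4 = 200625, and one checks f(r_4) ≡ 0 mod 13^5.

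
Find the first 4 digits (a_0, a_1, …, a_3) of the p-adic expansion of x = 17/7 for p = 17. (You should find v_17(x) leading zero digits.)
(a_0, …, a_3) = (0, 5, 7, 2)

v_17(17/7) = 1, so a_0 = ... = a_0 = 0. Factor out: x = 17^1 · u with u = 1/7 a unit in ℤ_17. Expand u iteratively via a_{v+i} = u_i mod 17, u_{i+1} = (u_i − a_{v+i})/17:
  u_0 = 1/7;  a_1 = 5;  u_1 = (u_0 − 5)/17 = -2/7
  u_1 = -2/7;  a_2 = 7;  u_2 = (u_1 − 7)/17 = -3/7
  u_2 = -3/7;  a_3 = 2;  u_3 = (u_2 − 2)/17 = -1/7
Digits: (0, 5, 7, 2).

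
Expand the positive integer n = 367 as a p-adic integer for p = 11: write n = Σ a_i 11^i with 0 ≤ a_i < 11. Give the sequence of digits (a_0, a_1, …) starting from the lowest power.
(a_0, a_1, …) = (4, 0, 3)

Repeated division by 11 gives the digits low-to-high: 367 = 4 + 3·11^2. Digit sequence: (4, 0, 3).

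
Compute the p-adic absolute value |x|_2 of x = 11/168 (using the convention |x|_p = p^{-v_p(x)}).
|11/168|_2 = 8

Step 1 — compute v_2(x) by factoring powers of 2 out of the numerator and denominator: v_2(11/168) = -3. Step 2 — apply |x|_p = p^{-v_p(x)} = 2^{3} = 8.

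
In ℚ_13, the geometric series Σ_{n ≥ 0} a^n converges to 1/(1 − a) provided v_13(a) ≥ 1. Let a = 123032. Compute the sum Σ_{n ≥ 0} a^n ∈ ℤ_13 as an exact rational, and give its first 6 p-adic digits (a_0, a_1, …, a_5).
Σ a^n = 1/(1 − a) = -1/123031;  first 6 digits = (1, 0, 0, 4, 4, 0)

v_13(a) = 3 ≥ 1, so the series converges in ℤ_13 to 1/(1 − a) = 1/(1 − 123032) = -1/123031. Expand this rational in ℤ_13: compute digits iteratively via d_i = x_i mod 13, x_{i+1} = (x_i − d_i)/13. The first 6 digits are (1, 0, 0, 4, 4, 0).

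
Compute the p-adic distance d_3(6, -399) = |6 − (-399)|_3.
d_3(6, -399) = 1/81

Step 1 — x − y = 6 − (-399) = 405. Step 2 — v_3(405) = 4 (factor: 405 = (3^4 · 5); the sign does not affect v_p). Step 3 — |x − y|_3 = 3^{-4} = 1/81.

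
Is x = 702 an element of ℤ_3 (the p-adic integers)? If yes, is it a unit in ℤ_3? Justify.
x ∈ ℤ_3 but not a unit; v_3(x) = 3 > 0

ℤ_3 = {x ∈ ℚ_3 : v_3(x) ≥ 0} and ℤ_3^× = {x ∈ ℤ_3 : v_3(x) = 0}. Here v_3(702) = v_3(num) − v_3(den) = 3; compare against these criteria.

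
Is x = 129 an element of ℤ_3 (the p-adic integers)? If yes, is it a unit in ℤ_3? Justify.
x ∈ ℤ_3 but not a unit; v_3(x) = 1 > 0

ℤ_3 = {x ∈ ℚ_3 : v_3(x) ≥ 0} and ℤ_3^× = {x ∈ ℤ_3 : v_3(x) = 0}. Here v_3(129) = v_3(num) − v_3(den) = 1; compare against these criteria.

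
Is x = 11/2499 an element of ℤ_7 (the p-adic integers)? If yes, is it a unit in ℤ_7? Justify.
x ∉ ℤ_7 (v_7(x) = -2 < 0)

ℤ_7 = {x ∈ ℚ_7 : v_7(x) ≥ 0} and ℤ_7^× = {x ∈ ℤ_7 : v_7(x) = 0}. Here v_7(11/2499) = v_7(num) − v_7(den) = -2; compare against these criteria.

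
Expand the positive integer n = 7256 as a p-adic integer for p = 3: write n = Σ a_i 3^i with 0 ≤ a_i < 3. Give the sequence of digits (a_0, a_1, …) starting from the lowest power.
(a_0, a_1, …) = (2, 0, 2, 1, 2, 2, 0, 0, 1)

Repeated division by 3 gives the digits low-to-high: 7256 = 2 + 2·3^2 + 1·3^3 + 2·3^4 + 2·3^5 + 1·3^8. Digit sequence: (2, 0, 2, 1, 2, 2, 0, 0, 1).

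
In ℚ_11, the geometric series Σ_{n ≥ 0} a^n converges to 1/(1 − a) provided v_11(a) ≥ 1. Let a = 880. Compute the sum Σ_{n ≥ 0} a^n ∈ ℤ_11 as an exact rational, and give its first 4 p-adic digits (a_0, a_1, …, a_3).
Σ a^n = 1/(1 − a) = -1/879;  first 4 digits = (1, 3, 5, 4)

v_11(a) = 1 ≥ 1, so the series converges in ℤ_11 to 1/(1 − a) = 1/(1 − 880) = -1/879. Expand this rational in ℤ_11: compute digits iteratively via d_i = x_i mod 11, x_{i+1} = (x_i − d_i)/11. The first 4 digits are (1, 3, 5, 4).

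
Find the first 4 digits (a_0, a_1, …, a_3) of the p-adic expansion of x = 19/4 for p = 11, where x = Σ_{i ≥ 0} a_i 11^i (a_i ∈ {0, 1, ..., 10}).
(a_0, …, a_3) = (2, 3, 8, 2)

v_11(19/4) = 0 (numerator and denominator both coprime to 11), so x ∈ ℤ_11^×. Compute digits iteratively via a_i = x_i mod 11, x_{i+1} = (x_i − a_i)/11, with x_0 = x:
  x_0 = 19/4;  a_0 = 2;  x_1 = (x_0 − 2)/11 = 1/4
  x_1 = 1/4;  a_1 = 3;  x_2 = (x_1 − 3)/11 = -1/4
  x_2 = -1/4;  a_2 = 8;  x_3 = (x_2 − 8)/11 = -3/4
  x_3 = -3/4;  a_3 = 2;  x_4 = (x_3 − 2)/11 = -1/4
Digits: (2, 3, 8, 2).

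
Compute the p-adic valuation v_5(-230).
v_5(-230) = 1

v_5(n) is the largest exponent k such that 5^k divides n. Factor out: -230 = -5^1 · 46. (Sign doesn't affect v_p.) So v_5(-230) = 1.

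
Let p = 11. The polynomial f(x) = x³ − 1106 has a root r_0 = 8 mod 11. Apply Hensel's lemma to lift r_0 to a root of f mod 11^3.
r_2 = 1240 (mod 1331)

Hensel: r_{i+1} = r_i − f(r_i)/f′(r_i) mod 11^{i+2}, where f′(x) = 3x². Iterate:
  r_0 = 8 (mod 11)
  r_1 = 30 (mod 121)
  r_2 = 1240 (mod 1331)
Final: r = 1240 with f(r) ≡ 0 mod 11^3.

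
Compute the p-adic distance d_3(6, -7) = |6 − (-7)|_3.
d_3(6, -7) = 1

Step 1 — x − y = 6 − (-7) = 13. Step 2 — v_3(13) = 0 (factor: 13 = (3^0 · 13); the sign does not affect v_p). Step 3 — |x − y|_3 = 3^{0} = 1.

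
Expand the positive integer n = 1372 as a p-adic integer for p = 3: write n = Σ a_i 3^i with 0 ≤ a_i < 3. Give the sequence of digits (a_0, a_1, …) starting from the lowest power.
(a_0, a_1, …) = (1, 1, 2, 2, 1, 2, 1)

Repeated division by 3 gives the digits low-to-high: 1372 = 1 + 1·3^1 + 2·3^2 + 2·3^3 + 1·3^4 + 2·3^5 + 1·3^6. Digit sequence: (1, 1, 2, 2, 1, 2, 1).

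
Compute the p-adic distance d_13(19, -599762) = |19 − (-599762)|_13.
d_13(19, -599762) = 1/28561

Step 1 — x − y = 19 − (-599762) = 599781. Step 2 — v_13(599781) = 4 (factor: 599781 = (13^4 · 21); the sign does not affect v_p). Step 3 — |x − y|_13 = 13^{-4} = 1/28561.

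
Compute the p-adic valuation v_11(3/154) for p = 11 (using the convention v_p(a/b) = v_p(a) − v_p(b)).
v_11(3/154) = -1

Factor powers of 11 from the numerator and denominator of the reduced fraction: 3 = 11^0 · 3 and 154 = 11^1 · 14. Apply v_p(a/b) = v_p(a) − v_p(b): v_11(3/154) = 0 − 1 = -1.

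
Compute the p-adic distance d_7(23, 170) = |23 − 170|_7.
d_7(23, 170) = 1/49

Step 1 — x − y = 23 − 170 = -147. Step 2 — v_7(-147) = 2 (factor: -147 = −(7^2 · 3); the sign does not affect v_p). Step 3 — |x − y|_7 = 7^{-2} = 1/49.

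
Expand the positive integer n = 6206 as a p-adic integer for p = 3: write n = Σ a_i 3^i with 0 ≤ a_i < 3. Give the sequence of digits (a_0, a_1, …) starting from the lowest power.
(a_0, a_1, …) = (2, 1, 2, 1, 1, 1, 2, 2)

Repeated division by 3 gives the digits low-to-high: 6206 = 2 + 1·3^1 + 2·3^2 + 1·3^3 + 1·3^4 + 1·3^5 + 2·3^6 + 2·3^7. Digit sequence: (2, 1, 2, 1, 1, 1, 2, 2).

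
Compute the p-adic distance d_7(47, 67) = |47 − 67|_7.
d_7(47, 67) = 1

Step 1 — x − y = 47 − 67 = -20. Step 2 — v_7(-20) = 0 (factor: -20 = −(7^0 · 20); the sign does not affect v_p). Step 3 — |x − y|_7 = 7^{0} = 1.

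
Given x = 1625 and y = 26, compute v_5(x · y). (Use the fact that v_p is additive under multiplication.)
v_5(42250) = 3

v_p(x) = 3 (factor: 1625 = 5^3 · 13); v_p(y) = 0 (factor: 26 = 5^0 · 26). Additivity: v_p(xy) = v_p(x) + v_p(y) = 3 + 0 = 3. (Direct check: xy = 42250 = 5^3 · (338).)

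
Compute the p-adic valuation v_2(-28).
v_2(-28) = 2

v_2(n) is the largest exponent k such that 2^k divides n. Factor out: -28 = -2^2 · 7. (Sign doesn't affect v_p.) So v_2(-28) = 2.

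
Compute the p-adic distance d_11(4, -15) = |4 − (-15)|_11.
d_11(4, -15) = 1

Step 1 — x − y = 4 − (-15) = 19. Step 2 — v_11(19) = 0 (factor: 19 = (11^0 · 19); the sign does not affect v_p). Step 3 — |x − y|_11 = 11^{0} = 1.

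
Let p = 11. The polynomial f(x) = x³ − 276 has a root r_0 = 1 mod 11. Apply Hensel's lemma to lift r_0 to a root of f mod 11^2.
r_1 = 12 (mod 121)

Hensel: r_{i+1} = r_i − f(r_i)/f′(r_i) mod 11^{i+2}, where f′(x) = 3x². Iterate:
  r_0 = 1 (mod 11)
  r_1 = 12 (mod 121)
Final: r = 12 with f(r) ≡ 0 mod 11^2.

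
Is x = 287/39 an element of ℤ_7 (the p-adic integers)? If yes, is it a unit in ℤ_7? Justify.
x ∈ ℤ_7 but not a unit; v_7(x) = 1 > 0

ℤ_7 = {x ∈ ℚ_7 : v_7(x) ≥ 0} and ℤ_7^× = {x ∈ ℤ_7 : v_7(x) = 0}. Here v_7(287/39) = v_7(num) − v_7(den) = 1; compare against these criteria.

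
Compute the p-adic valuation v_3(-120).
v_3(-120) = 1

v_3(n) is the largest exponent k such that 3^k divides n. Factor out: -120 = -3^1 · 40. (Sign doesn't affect v_p.) So v_3(-120) = 1.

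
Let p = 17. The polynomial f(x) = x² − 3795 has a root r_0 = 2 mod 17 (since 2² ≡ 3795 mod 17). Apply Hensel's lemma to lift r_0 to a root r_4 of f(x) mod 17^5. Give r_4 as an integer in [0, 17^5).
r_4 = 862242 (mod 1419857)

Hensel's recurrence: r_{i+1} = r_i − f(r_i)·(f′(r_i))^{-1} mod 17^{i+2}, with f′(x) = 2x. Iterate:
  r_0 = 2 (mod 17)
  r_1 = 155 (mod 289)
  r_2 = 2467 (mod 4913)
  r_3 = 27032 (mod 83521)
  r_4 = 862242 (mod 1419857)
Final: r_4 = 862242, and one checks f(r_4) ≡ 0 mod 17^5.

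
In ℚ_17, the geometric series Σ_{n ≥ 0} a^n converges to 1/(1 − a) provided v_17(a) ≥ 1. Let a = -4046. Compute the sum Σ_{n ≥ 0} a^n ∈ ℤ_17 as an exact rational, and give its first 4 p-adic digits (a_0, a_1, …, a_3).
Σ a^n = 1/(1 − a) = 1/4047;  first 4 digits = (1, 0, 3, 16)

v_17(a) = 2 ≥ 1, so the series converges in ℤ_17 to 1/(1 − a) = 1/(1 − (-4046)) = 1/4047. Expand this rational in ℤ_17: compute digits iteratively via d_i = x_i mod 17, x_{i+1} = (x_i − d_i)/17. The first 4 digits are (1, 0, 3, 16).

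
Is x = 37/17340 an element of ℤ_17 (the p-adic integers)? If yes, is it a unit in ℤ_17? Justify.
x ∉ ℤ_17 (v_17(x) = -2 < 0)

ℤ_17 = {x ∈ ℚ_17 : v_17(x) ≥ 0} and ℤ_17^× = {x ∈ ℤ_17 : v_17(x) = 0}. Here v_17(37/17340) = v_17(num) − v_17(den) = -2; compare against these criteria.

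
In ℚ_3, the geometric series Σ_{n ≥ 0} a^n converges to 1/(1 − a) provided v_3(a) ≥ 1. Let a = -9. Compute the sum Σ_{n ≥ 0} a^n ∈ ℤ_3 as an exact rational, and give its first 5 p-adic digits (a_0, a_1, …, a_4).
Σ a^n = 1/(1 − a) = 1/10;  first 5 digits = (1, 0, 2, 2, 0)

v_3(a) = 2 ≥ 1, so the series converges in ℤ_3 to 1/(1 − a) = 1/(1 − (-9)) = 1/10. Expand this rational in ℤ_3: compute digits iteratively via d_i = x_i mod 3, x_{i+1} = (x_i − d_i)/3. The first 5 digits are (1, 0, 2, 2, 0).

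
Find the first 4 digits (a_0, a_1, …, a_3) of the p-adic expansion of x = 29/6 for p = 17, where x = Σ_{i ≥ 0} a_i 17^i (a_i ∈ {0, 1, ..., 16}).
(a_0, …, a_3) = (2, 3, 14, 2)

v_17(29/6) = 0 (numerator and denominator both coprime to 17), so x ∈ ℤ_17^×. Compute digits iteratively via a_i = x_i mod 17, x_{i+1} = (x_i − a_i)/17, with x_0 = x:
  x_0 = 29/6;  a_0 = 2;  x_1 = (x_0 − 2)/17 = 1/6
  x_1 = 1/6;  a_1 = 3;  x_2 = (x_1 − 3)/17 = -1/6
  x_2 = -1/6;  a_2 = 14;  x_3 = (x_2 − 14)/17 = -5/6
  x_3 = -5/6;  a_3 = 2;  x_4 = (x_3 − 2)/17 = -1/6
Digits: (2, 3, 14, 2).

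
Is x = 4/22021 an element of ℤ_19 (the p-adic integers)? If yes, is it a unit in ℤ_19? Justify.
x ∉ ℤ_19 (v_19(x) = -2 < 0)

ℤ_19 = {x ∈ ℚ_19 : v_19(x) ≥ 0} and ℤ_19^× = {x ∈ ℤ_19 : v_19(x) = 0}. Here v_19(4/22021) = v_19(num) − v_19(den) = -2; compare against these criteria.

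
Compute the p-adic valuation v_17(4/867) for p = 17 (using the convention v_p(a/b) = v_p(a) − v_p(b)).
v_17(4/867) = -2

Factor powers of 17 from the numerator and denominator of the reduced fraction: 4 = 17^0 · 4 and 867 = 17^2 · 3. Apply v_p(a/b) = v_p(a) − v_p(b): v_17(4/867) = 0 − 2 = -2.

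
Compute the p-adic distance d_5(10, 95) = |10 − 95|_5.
d_5(10, 95) = 1/5

Step 1 — x − y = 10 − 95 = -85. Step 2 — v_5(-85) = 1 (factor: -85 = −(5^1 · 17); the sign does not affect v_p). Step 3 — |x − y|_5 = 5^{-1} = 1/5.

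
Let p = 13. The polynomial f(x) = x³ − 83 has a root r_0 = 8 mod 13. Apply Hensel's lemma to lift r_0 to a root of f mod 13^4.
r_3 = 23642 (mod 28561)

Hensel: r_{i+1} = r_i − f(r_i)/f′(r_i) mod 13^{i+2}, where f′(x) = 3x². Iterate:
  r_0 = 8 (mod 13)
  r_1 = 151 (mod 169)
  r_2 = 1672 (mod 2197)
  r_3 = 23642 (mod 28561)
Final: r = 23642 with f(r) ≡ 0 mod 13^4.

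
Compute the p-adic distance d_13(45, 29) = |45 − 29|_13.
d_13(45, 29) = 1

Step 1 — x − y = 45 − 29 = 16. Step 2 — v_13(16) = 0 (factor: 16 = (13^0 · 16); the sign does not affect v_p). Step 3 — |x − y|_13 = 13^{0} = 1.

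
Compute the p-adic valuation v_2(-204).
v_2(-204) = 2

v_2(n) is the largest exponent k such that 2^k divides n. Factor out: -204 = -2^2 · 51. (Sign doesn't affect v_p.) So v_2(-204) = 2.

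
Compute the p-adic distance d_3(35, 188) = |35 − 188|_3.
d_3(35, 188) = 1/9

Step 1 — x − y = 35 − 188 = -153. Step 2 — v_3(-153) = 2 (factor: -153 = −(3^2 · 17); the sign does not affect v_p). Step 3 — |x − y|_3 = 3^{-2} = 1/9.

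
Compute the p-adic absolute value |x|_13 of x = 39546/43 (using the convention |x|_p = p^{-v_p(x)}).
|39546/43|_13 = 1/2197

Step 1 — compute v_13(x) by factoring powers of 13 out of the numerator and denominator: v_13(39546/43) = 3. Step 2 — apply |x|_p = p^{-v_p(x)} = 13^{-3} = 1/2197.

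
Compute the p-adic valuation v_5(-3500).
v_5(-3500) = 3

v_5(n) is the largest exponent k such that 5^k divides n. Factor out: -3500 = -5^3 · 28. (Sign doesn't affect v_p.) So v_5(-3500) = 3.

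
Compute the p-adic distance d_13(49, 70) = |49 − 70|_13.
d_13(49, 70) = 1

Step 1 — x − y = 49 − 70 = -21. Step 2 — v_13(-21) = 0 (factor: -21 = −(13^0 · 21); the sign does not affect v_p). Step 3 — |x − y|_13 = 13^{0} = 1.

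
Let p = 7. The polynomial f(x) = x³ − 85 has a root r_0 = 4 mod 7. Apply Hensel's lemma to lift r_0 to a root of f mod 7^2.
r_1 = 32 (mod 49)

Hensel: r_{i+1} = r_i − f(r_i)/f′(r_i) mod 7^{i+2}, where f′(x) = 3x². Iterate:
  r_0 = 4 (mod 7)
  r_1 = 32 (mod 49)
Final: r = 32 with f(r) ≡ 0 mod 7^2.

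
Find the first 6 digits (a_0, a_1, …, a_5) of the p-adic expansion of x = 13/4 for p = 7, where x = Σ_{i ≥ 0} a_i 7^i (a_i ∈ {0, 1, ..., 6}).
(a_0, …, a_5) = (5, 5, 1, 5, 1, 5)

v_7(13/4) = 0 (numerator and denominator both coprime to 7), so x ∈ ℤ_7^×. Compute digits iteratively via a_i = x_i mod 7, x_{i+1} = (x_i − a_i)/7, with x_0 = x:
  x_0 = 13/4;  a_0 = 5;  x_1 = (x_0 − 5)/7 = -1/4
  x_1 = -1/4;  a_1 = 5;  x_2 = (x_1 − 5)/7 = -3/4
  x_2 = -3/4;  a_2 = 1;  x_3 = (x_2 − 1)/7 = -1/4
  x_3 = -1/4;  a_3 = 5;  x_4 = (x_3 − 5)/7 = -3/4
  x_4 = -3/4;  a_4 = 1;  x_5 = (x_4 − 1)/7 = -1/4
  x_5 = -1/4;  a_5 = 5;  x_6 = (x_5 − 5)/7 = -3/4
Digits: (5, 5, 1, 5, 1, 5).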